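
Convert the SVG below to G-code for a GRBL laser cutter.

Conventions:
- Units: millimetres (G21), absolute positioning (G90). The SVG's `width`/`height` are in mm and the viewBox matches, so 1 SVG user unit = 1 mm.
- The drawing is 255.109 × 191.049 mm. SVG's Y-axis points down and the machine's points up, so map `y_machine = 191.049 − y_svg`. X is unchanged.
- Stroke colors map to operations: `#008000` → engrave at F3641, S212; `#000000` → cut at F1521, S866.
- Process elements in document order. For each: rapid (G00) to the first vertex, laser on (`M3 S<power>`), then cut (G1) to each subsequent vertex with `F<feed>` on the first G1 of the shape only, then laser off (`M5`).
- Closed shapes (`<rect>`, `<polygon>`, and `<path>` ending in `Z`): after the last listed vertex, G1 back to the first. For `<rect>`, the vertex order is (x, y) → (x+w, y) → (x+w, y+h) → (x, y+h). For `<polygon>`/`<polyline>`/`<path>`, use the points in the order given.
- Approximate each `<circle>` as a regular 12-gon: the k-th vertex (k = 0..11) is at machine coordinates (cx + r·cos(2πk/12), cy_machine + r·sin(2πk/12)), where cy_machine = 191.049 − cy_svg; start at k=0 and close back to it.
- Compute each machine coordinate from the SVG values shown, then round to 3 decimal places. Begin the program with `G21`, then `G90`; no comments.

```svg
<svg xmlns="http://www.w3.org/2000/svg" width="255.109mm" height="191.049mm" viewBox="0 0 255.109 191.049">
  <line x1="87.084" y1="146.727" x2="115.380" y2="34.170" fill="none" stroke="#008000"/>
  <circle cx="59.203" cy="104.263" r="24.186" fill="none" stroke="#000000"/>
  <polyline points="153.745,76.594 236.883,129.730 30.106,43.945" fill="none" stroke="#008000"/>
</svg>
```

G21
G90
G00 X87.084 Y44.322
M3 S212
G1 X115.380 Y156.879 F3641
M5
G00 X83.389 Y86.786
M3 S866
G1 X80.149 Y98.879 F1521
G1 X71.296 Y107.732
G1 X59.203 Y110.972
G1 X47.110 Y107.732
G1 X38.257 Y98.879
G1 X35.017 Y86.786
G1 X38.257 Y74.693
G1 X47.110 Y65.840
G1 X59.203 Y62.600
G1 X71.296 Y65.840
G1 X80.149 Y74.693
G1 X83.389 Y86.786
M5
G00 X153.745 Y114.455
M3 S212
G1 X236.883 Y61.319 F3641
G1 X30.106 Y147.104
M5

viewBox `0 0 255.109 191.049` with mm width/height → 1 unit = 1 mm. Flip: y_m = 191.049 − y_svg.

**Shape 1** — `<line>` line segment, stroke `#008000` → engrave (S212, F3641). Machine vertices: (87.084,44.322) → (115.380,156.879). Open path.

**Shape 2** — `<circle>` circle, stroke `#000000` → cut (S866, F1521). Machine vertices: (83.389,86.786) → (80.149,98.879) → (71.296,107.732) → (59.203,110.972) → (47.110,107.732) → (38.257,98.879) → (35.017,86.786) → (38.257,74.693) → (47.110,65.840) → (59.203,62.600) → (71.296,65.840) → (80.149,74.693) → (83.389,86.786). Closed: final G1 returns to the first vertex.

**Shape 3** — `<polyline>` open polyline, stroke `#008000` → engrave (S212, F3641). Machine vertices: (153.745,114.455) → (236.883,61.319) → (30.106,147.104). Open path.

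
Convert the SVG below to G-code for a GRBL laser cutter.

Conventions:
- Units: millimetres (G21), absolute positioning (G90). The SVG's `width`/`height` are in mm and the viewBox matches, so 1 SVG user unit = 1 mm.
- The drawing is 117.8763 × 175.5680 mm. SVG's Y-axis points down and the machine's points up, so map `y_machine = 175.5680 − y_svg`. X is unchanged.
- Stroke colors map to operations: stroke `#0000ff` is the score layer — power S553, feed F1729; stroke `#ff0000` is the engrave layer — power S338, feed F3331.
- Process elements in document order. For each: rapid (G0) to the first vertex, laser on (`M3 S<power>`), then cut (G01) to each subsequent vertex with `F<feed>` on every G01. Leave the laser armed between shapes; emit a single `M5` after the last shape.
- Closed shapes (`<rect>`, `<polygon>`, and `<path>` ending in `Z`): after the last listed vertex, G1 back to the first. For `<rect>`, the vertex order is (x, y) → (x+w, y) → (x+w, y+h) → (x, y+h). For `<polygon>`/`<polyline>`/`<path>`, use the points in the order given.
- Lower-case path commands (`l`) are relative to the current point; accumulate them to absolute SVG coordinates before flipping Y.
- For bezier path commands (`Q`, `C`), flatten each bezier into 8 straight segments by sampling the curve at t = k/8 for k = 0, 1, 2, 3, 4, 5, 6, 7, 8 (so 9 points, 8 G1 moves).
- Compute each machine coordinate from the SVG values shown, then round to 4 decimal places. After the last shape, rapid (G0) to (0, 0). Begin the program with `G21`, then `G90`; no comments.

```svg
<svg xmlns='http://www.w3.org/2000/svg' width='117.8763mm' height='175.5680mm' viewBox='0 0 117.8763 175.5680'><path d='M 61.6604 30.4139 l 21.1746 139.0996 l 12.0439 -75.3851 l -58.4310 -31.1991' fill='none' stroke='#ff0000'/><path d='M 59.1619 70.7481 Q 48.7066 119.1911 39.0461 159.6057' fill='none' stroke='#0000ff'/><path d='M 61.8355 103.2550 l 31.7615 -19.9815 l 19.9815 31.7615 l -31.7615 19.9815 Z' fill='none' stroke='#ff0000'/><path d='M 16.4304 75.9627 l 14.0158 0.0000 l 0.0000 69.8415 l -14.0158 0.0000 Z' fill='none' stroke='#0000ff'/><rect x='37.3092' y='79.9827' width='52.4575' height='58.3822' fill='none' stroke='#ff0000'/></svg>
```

G21
G90
G0 X61.6604 Y145.1541
M3 S338
G01 X82.8350 Y6.0545 F3331
G01 X94.8789 Y81.4396 F3331
G01 X36.4479 Y112.6387 F3331
G0 X59.1619 Y104.8199
M3 S553
G01 X56.5605 Y92.8346 F1729
G01 X53.9839 Y81.1002 F1729
G01 X51.4322 Y69.6166 F1729
G01 X48.9053 Y58.3840 F1729
G01 X46.4032 Y47.4022 F1729
G01 X43.9260 Y36.6714 F1729
G01 X41.4736 Y26.1914 F1729
G01 X39.0461 Y15.9623 F1729
G0 X61.8355 Y72.3130
M3 S338
G01 X93.5970 Y92.2945 F3331
G01 X113.5785 Y60.5330 F3331
G01 X81.8170 Y40.5515 F3331
G01 X61.8355 Y72.3130 F3331
G0 X16.4304 Y99.6053
M3 S553
G01 X30.4462 Y99.6053 F1729
G01 X30.4462 Y29.7638 F1729
G01 X16.4304 Y29.7638 F1729
G01 X16.4304 Y99.6053 F1729
G0 X37.3092 Y95.5853
M3 S338
G01 X89.7667 Y95.5853 F3331
G01 X89.7667 Y37.2031 F3331
G01 X37.3092 Y37.2031 F3331
G01 X37.3092 Y95.5853 F3331
M5
G0 X0.0000 Y0.0000

1 u = 1 mm; y_m = 175.5680 − y.

[1] `<path>` open polyline, #ff0000→engrave S338 F3331: (61.6604,145.1541) → (82.8350,6.0545) → (94.8789,81.4396) → (36.4479,112.6387)

[2] `<path>` quadratic bezier, #0000ff→score S553 F1729: (59.1619,104.8199) → (56.5605,92.8346) → (53.9839,81.1002) → (51.4322,69.6166) → (48.9053,58.3840) → (46.4032,47.4022) → (43.9260,36.6714) → (41.4736,26.1914) → (39.0461,15.9623)

[3] `<path>` regular polygon, #ff0000→engrave S338 F3331: (61.8355,72.3130) → (93.5970,92.2945) → (113.5785,60.5330) → (81.8170,40.5515) → (61.8355,72.3130) (closed)

[4] `<path>` rectangle, #0000ff→score S553 F1729: (16.4304,99.6053) → (30.4462,99.6053) → (30.4462,29.7638) → (16.4304,29.7638) → (16.4304,99.6053) (closed)

[5] `<rect>` rectangle, #ff0000→engrave S338 F3331: (37.3092,95.5853) → (89.7667,95.5853) → (89.7667,37.2031) → (37.3092,37.2031) → (37.3092,95.5853) (closed)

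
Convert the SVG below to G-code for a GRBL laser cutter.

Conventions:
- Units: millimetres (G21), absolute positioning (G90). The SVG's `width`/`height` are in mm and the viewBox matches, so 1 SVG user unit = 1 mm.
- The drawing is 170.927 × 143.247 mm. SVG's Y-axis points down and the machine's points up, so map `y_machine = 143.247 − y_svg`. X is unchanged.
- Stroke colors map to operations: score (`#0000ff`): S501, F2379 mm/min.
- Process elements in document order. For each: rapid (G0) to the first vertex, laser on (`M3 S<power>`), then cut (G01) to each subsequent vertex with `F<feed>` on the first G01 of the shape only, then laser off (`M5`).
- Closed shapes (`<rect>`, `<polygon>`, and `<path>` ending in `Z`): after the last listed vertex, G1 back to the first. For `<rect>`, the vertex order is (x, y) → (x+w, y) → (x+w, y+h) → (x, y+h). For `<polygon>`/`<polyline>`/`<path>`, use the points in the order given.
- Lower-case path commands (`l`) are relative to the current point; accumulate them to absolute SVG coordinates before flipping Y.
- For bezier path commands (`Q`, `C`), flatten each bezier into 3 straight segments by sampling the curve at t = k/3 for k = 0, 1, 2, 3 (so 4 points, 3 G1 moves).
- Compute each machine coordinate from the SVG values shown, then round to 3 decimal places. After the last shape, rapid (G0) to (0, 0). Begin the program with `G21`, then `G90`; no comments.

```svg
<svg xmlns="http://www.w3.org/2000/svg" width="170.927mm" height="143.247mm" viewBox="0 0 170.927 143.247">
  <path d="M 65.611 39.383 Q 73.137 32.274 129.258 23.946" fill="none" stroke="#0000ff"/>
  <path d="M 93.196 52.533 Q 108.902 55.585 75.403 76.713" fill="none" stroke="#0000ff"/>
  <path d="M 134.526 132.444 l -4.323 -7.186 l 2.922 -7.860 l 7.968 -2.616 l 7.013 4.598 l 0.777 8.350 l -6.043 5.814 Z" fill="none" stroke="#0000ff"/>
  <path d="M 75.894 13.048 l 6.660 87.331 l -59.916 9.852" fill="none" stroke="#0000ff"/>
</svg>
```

1 u = 1 mm; y_m = 143.247 − y.

[1] `<path>` quadratic bezier, #0000ff→score S501 F2379: (65.611,103.864) → (76.028,108.739) → (97.243,113.884) → (129.258,119.301)

[2] `<path>` quadratic bezier, #0000ff→score S501 F2379: (93.196,90.714) → (98.199,86.671) → (92.268,78.611) → (75.403,66.534)

[3] `<path>` regular polygon, #0000ff→score S501 F2379: (134.526,10.803) → (130.203,17.989) → (133.125,25.849) → (141.093,28.465) → (148.106,23.867) → (148.883,15.517) → (142.840,9.703) → (134.526,10.803) (closed)

[4] `<path>` open polyline, #0000ff→score S501 F2379: (75.894,130.199) → (82.554,42.868) → (22.638,33.016)

G21
G90
G0 X65.611 Y103.864
M3 S501
G01 X76.028 Y108.739 F2379
G01 X97.243 Y113.884
G01 X129.258 Y119.301
M5
G0 X93.196 Y90.714
M3 S501
G01 X98.199 Y86.671 F2379
G01 X92.268 Y78.611
G01 X75.403 Y66.534
M5
G0 X134.526 Y10.803
M3 S501
G01 X130.203 Y17.989 F2379
G01 X133.125 Y25.849
G01 X141.093 Y28.465
G01 X148.106 Y23.867
G01 X148.883 Y15.517
G01 X142.840 Y9.703
G01 X134.526 Y10.803
M5
G0 X75.894 Y130.199
M3 S501
G01 X82.554 Y42.868 F2379
G01 X22.638 Y33.016
M5
G0 X0.000 Y0.000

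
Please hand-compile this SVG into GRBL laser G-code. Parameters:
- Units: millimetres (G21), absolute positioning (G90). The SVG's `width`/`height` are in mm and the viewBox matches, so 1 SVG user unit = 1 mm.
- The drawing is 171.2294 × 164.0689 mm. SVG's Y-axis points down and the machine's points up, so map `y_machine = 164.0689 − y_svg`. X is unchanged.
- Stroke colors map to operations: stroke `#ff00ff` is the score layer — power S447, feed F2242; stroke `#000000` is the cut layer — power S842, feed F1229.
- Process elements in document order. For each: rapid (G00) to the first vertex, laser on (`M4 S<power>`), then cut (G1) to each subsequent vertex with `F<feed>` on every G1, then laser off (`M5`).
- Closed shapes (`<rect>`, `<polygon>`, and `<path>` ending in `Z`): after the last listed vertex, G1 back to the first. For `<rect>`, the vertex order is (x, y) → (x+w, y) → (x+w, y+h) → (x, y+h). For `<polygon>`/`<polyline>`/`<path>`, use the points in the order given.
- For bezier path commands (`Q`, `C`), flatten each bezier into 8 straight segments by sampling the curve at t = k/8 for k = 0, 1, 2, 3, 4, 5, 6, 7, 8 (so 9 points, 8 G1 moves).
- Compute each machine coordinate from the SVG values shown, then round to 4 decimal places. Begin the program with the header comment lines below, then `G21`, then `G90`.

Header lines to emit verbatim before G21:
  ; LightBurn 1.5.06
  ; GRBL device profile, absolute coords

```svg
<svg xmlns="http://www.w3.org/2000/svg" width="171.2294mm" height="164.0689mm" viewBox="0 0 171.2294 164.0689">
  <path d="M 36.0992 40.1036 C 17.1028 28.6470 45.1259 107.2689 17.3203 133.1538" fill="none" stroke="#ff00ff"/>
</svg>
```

; LightBurn 1.5.06
; GRBL device profile, absolute coords
G21
G90
G00 X36.0992 Y123.9653
M4 S447
G1 X30.9787 Y124.3180 F2242
G1 X29.0611 Y117.8995 F2242
G1 X29.1410 Y106.3834 F2242
G1 X30.0132 Y91.4433 F2242
G1 X30.4725 Y74.7527 F2242
G1 X29.3136 Y57.9855 F2242
G1 X25.3313 Y42.8150 F2242
G1 X17.3203 Y30.9151 F2242
M5

1 u = 1 mm; y_m = 164.0689 − y.

[1] `<path>` cubic bezier, #ff00ff→score S447 F2242: (36.0992,123.9653) → (30.9787,124.3180) → (29.0611,117.8995) → (29.1410,106.3834) → (30.0132,91.4433) → (30.4725,74.7527) → (29.3136,57.9855) → (25.3313,42.8150) → (17.3203,30.9151)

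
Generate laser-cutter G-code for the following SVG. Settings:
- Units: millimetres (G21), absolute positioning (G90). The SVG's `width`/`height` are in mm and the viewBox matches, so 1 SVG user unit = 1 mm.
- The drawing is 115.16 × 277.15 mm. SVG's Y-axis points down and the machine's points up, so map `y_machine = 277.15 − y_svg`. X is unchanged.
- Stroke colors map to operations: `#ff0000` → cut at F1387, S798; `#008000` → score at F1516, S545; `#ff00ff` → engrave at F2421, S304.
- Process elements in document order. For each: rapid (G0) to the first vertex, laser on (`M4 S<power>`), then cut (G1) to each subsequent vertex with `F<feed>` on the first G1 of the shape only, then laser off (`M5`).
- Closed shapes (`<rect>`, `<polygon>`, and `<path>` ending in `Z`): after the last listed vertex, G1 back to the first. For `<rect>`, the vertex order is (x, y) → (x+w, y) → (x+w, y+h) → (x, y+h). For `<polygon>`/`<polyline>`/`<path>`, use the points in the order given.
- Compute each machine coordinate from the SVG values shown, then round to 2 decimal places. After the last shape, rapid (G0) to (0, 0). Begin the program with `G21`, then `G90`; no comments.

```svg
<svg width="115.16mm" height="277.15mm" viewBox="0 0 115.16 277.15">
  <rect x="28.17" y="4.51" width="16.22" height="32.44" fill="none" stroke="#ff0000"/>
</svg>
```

G21
G90
G0 X28.17 Y272.64
M4 S798
G1 X44.39 Y272.64 F1387
G1 X44.39 Y240.20
G1 X28.17 Y240.20
G1 X28.17 Y272.64
M5
G0 X0.00 Y0.00

viewBox `0 0 115.16 277.15` with mm width/height → 1 unit = 1 mm. Flip: y_m = 277.15 − y_svg.

**Shape 1** — `<rect>` rectangle, stroke `#ff0000` → cut (S798, F1387). Machine vertices: (28.17,272.64) → (44.39,272.64) → (44.39,240.20) → (28.17,240.20) → (28.17,272.64). Closed: final G1 returns to the first vertex.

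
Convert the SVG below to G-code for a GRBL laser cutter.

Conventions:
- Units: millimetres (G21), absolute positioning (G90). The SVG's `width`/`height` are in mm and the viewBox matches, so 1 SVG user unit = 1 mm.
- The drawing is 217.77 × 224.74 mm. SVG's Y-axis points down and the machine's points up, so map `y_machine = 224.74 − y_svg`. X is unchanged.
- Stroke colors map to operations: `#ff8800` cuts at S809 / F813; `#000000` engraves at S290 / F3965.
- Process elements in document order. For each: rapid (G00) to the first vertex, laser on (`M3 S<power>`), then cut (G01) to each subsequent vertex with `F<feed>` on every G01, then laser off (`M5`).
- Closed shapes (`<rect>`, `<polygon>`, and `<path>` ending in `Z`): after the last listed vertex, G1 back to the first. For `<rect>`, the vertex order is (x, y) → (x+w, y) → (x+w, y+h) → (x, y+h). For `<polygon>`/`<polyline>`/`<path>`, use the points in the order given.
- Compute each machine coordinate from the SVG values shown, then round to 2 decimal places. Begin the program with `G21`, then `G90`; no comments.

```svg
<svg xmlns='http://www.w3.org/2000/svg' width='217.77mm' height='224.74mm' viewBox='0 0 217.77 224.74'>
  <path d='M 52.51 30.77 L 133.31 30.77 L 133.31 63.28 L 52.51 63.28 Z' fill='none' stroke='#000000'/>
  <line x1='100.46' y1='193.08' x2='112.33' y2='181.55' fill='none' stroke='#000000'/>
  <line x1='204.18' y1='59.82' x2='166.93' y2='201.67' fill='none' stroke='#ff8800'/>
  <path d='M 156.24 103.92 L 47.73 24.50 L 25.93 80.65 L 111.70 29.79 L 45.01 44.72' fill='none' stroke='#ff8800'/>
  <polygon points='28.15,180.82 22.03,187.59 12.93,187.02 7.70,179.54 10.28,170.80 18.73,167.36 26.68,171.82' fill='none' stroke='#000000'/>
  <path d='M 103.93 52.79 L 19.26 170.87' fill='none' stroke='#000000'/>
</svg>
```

viewBox `0 0 217.77 224.74` with mm width/height → 1 unit = 1 mm. Flip: y_m = 224.74 − y_svg.

**Shape 1** — `<path>` rectangle, stroke `#000000` → engrave (S290, F3965). Machine vertices: (52.51,193.97) → (133.31,193.97) → (133.31,161.46) → (52.51,161.46) → (52.51,193.97). Closed: final G1 returns to the first vertex.

**Shape 2** — `<line>` line segment, stroke `#000000` → engrave (S290, F3965). Machine vertices: (100.46,31.66) → (112.33,43.19). Open path.

**Shape 3** — `<line>` line segment, stroke `#ff8800` → cut (S809, F813). Machine vertices: (204.18,164.92) → (166.93,23.07). Open path.

**Shape 4** — `<path>` open polyline, stroke `#ff8800` → cut (S809, F813). Machine vertices: (156.24,120.82) → (47.73,200.24) → (25.93,144.09) → (111.70,194.95) → (45.01,180.02). Open path.

**Shape 5** — `<polygon>` regular polygon, stroke `#000000` → engrave (S290, F3965). Machine vertices: (28.15,43.92) → (22.03,37.15) → (12.93,37.72) → (7.70,45.20) → (10.28,53.94) → (18.73,57.38) → (26.68,52.92) → (28.15,43.92). Closed: final G1 returns to the first vertex.

**Shape 6** — `<path>` line segment, stroke `#000000` → engrave (S290, F3965). Machine vertices: (103.93,171.95) → (19.26,53.87). Open path.

G21
G90
G00 X52.51 Y193.97
M3 S290
G01 X133.31 Y193.97 F3965
G01 X133.31 Y161.46 F3965
G01 X52.51 Y161.46 F3965
G01 X52.51 Y193.97 F3965
M5
G00 X100.46 Y31.66
M3 S290
G01 X112.33 Y43.19 F3965
M5
G00 X204.18 Y164.92
M3 S809
G01 X166.93 Y23.07 F813
M5
G00 X156.24 Y120.82
M3 S809
G01 X47.73 Y200.24 F813
G01 X25.93 Y144.09 F813
G01 X111.70 Y194.95 F813
G01 X45.01 Y180.02 F813
M5
G00 X28.15 Y43.92
M3 S290
G01 X22.03 Y37.15 F3965
G01 X12.93 Y37.72 F3965
G01 X7.70 Y45.20 F3965
G01 X10.28 Y53.94 F3965
G01 X18.73 Y57.38 F3965
G01 X26.68 Y52.92 F3965
G01 X28.15 Y43.92 F3965
M5
G00 X103.93 Y171.95
M3 S290
G01 X19.26 Y53.87 F3965
M5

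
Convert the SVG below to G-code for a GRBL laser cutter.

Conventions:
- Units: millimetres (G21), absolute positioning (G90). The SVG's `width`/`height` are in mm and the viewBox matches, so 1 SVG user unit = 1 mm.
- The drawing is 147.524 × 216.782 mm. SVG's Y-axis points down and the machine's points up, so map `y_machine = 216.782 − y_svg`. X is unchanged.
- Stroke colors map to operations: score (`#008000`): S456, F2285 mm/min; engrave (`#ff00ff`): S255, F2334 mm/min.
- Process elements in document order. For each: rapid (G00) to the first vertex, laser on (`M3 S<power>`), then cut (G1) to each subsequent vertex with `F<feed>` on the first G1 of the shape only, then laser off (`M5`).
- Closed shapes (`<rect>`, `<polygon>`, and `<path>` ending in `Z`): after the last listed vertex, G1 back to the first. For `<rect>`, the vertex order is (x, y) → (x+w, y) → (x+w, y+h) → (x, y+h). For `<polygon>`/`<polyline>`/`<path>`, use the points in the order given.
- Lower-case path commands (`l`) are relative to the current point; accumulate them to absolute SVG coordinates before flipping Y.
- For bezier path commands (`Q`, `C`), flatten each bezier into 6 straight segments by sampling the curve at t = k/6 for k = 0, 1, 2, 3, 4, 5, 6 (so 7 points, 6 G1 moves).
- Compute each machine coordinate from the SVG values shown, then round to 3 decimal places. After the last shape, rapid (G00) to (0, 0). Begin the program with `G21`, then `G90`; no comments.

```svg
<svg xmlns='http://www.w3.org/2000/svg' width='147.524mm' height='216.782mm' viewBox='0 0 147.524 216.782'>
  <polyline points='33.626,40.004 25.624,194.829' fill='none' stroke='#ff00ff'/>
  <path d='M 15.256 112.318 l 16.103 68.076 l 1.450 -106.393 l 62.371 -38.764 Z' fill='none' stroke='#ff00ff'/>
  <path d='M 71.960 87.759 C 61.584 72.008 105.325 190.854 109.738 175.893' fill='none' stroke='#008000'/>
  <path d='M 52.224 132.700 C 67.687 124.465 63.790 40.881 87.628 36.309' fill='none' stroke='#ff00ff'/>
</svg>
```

Since the viewBox matches the mm dimensions, user units are millimetres directly. The only transform is the Y-flip y_m = 216.782 − y_svg.

Shape 1 is a line segment drawn with `<polyline>`. Its stroke #ff00ff means engrave at S255, F2334. After flipping Y the toolpath is (33.626,176.778) → (25.624,21.953).

Shape 2 is a closed polygon drawn with `<path>`. Its stroke #ff00ff means engrave at S255, F2334. After flipping Y the toolpath is (15.256,104.464) → (31.359,36.388) → (32.809,142.781) → (95.180,181.545) → (15.256,104.464), returning to the start.

Shape 3 is a cubic bezier drawn with `<path>`. Its stroke #008000 means score at S456, F2285. After flipping Y the toolpath is (71.960,129.023) → (70.849,126.925) → (76.162,109.849) → (85.303,85.252) → (95.677,60.589) → (104.687,43.316) → (109.738,40.889).

Shape 4 is a cubic bezier drawn with `<path>`. Its stroke #ff00ff means engrave at S255, F2334. After flipping Y the toolpath is (52.224,84.082) → (58.560,93.764) → (62.978,111.716) → (66.785,133.651) → (71.291,155.281) → (77.802,172.317) → (87.628,180.473).

G21
G90
G00 X33.626 Y176.778
M3 S255
G1 X25.624 Y21.953 F2334
M5
G00 X15.256 Y104.464
M3 S255
G1 X31.359 Y36.388 F2334
G1 X32.809 Y142.781
G1 X95.180 Y181.545
G1 X15.256 Y104.464
M5
G00 X71.960 Y129.023
M3 S456
G1 X70.849 Y126.925 F2285
G1 X76.162 Y109.849
G1 X85.303 Y85.252
G1 X95.677 Y60.589
G1 X104.687 Y43.316
G1 X109.738 Y40.889
M5
G00 X52.224 Y84.082
M3 S255
G1 X58.560 Y93.764 F2334
G1 X62.978 Y111.716
G1 X66.785 Y133.651
G1 X71.291 Y155.281
G1 X77.802 Y172.317
G1 X87.628 Y180.473
M5
G00 X0.000 Y0.000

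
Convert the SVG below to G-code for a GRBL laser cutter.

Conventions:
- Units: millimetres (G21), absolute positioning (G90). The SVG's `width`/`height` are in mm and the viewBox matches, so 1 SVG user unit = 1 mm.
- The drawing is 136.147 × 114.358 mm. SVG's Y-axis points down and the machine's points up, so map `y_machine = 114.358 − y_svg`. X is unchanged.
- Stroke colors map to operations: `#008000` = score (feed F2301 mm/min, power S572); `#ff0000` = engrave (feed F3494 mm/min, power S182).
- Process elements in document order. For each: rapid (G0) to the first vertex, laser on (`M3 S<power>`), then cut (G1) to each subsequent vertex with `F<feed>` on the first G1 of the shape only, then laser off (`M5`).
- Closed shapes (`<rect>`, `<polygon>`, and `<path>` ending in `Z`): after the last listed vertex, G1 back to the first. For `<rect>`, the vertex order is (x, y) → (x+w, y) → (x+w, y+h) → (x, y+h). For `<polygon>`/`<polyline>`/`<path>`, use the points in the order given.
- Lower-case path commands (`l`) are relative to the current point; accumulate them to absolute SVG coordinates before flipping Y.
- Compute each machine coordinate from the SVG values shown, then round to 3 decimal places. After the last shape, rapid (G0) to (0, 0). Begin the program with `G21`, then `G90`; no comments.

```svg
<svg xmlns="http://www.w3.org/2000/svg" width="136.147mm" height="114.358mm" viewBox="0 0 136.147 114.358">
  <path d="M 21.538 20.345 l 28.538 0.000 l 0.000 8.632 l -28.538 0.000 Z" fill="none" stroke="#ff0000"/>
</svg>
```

Since the viewBox matches the mm dimensions, user units are millimetres directly. The only transform is the Y-flip y_m = 114.358 − y_svg.

Shape 1 is a rectangle drawn with `<path>`. Its stroke #ff0000 means engrave at S182, F3494. After flipping Y the toolpath is (21.538,94.013) → (50.076,94.013) → (50.076,85.381) → (21.538,85.381) → (21.538,94.013), returning to the start.

G21
G90
G0 X21.538 Y94.013
M3 S182
G1 X50.076 Y94.013 F3494
G1 X50.076 Y85.381
G1 X21.538 Y85.381
G1 X21.538 Y94.013
M5
G0 X0.000 Y0.000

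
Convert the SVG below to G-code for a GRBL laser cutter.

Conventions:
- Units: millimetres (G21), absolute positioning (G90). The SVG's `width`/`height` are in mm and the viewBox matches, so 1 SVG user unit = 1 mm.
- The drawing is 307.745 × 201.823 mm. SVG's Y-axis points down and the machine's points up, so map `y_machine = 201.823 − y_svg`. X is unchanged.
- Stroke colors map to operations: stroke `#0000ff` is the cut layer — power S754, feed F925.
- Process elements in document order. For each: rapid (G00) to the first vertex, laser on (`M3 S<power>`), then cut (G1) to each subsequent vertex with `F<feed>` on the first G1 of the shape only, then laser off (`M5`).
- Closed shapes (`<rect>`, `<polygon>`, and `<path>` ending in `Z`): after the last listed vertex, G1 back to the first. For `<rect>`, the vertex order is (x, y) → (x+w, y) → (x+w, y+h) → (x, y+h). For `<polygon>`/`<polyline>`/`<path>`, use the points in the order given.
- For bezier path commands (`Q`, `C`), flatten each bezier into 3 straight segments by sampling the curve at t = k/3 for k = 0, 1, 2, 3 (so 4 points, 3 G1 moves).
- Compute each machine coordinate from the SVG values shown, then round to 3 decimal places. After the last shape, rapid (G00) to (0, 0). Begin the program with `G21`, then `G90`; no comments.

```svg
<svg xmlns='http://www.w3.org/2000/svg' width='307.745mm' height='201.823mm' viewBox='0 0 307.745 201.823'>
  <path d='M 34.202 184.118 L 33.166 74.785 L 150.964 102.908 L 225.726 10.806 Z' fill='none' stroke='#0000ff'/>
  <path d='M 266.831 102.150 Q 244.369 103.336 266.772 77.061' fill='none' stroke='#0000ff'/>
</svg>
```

G21
G90
G00 X34.202 Y17.705
M3 S754
G1 X33.166 Y127.038 F925
G1 X150.964 Y98.915
G1 X225.726 Y191.017
G1 X34.202 Y17.705
M5
G00 X266.831 Y99.673
M3 S754
G1 X256.841 Y101.934 F925
G1 X256.822 Y110.297
G1 X266.772 Y124.762
M5
G00 X0.000 Y0.000

viewBox `0 0 307.745 201.823` with mm width/height → 1 unit = 1 mm. Flip: y_m = 201.823 − y_svg.

**Shape 1** — `<path>` closed polygon, stroke `#0000ff` → cut (S754, F925). Machine vertices: (34.202,17.705) → (33.166,127.038) → (150.964,98.915) → (225.726,191.017) → (34.202,17.705). Closed: final G1 returns to the first vertex.

**Shape 2** — `<path>` quadratic bezier, stroke `#0000ff` → cut (S754, F925). Control points (SVG): P0=(266.831,102.150), P1=(244.369,103.336), P2=(266.772,77.061); sampled at t=k/3. Machine vertices: (266.831,99.673) → (256.841,101.934) → (256.822,110.297) → (266.772,124.762). Open path.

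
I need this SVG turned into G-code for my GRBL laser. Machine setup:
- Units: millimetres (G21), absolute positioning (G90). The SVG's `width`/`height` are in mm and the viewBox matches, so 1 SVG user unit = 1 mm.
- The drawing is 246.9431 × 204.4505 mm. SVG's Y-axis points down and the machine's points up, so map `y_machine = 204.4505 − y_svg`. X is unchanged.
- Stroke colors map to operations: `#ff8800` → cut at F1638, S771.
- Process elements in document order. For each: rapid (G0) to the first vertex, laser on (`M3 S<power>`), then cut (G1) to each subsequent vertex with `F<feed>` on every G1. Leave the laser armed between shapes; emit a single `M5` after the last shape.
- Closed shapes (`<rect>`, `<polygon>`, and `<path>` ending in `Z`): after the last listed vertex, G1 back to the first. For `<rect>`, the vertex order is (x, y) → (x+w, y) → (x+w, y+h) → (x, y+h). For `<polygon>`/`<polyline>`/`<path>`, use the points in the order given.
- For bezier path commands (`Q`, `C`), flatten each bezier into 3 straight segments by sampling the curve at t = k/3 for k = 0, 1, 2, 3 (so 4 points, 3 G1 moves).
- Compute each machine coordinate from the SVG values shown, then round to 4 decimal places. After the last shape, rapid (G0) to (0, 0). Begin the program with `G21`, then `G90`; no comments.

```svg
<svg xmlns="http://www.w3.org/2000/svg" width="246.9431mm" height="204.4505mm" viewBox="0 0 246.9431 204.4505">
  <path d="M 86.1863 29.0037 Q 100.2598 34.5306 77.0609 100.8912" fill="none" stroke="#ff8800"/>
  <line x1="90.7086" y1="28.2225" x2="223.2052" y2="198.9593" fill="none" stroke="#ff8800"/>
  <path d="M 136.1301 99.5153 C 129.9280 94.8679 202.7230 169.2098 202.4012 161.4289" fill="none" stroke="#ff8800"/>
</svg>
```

G21
G90
G0 X86.1863 Y175.4468
M3 S771
G1 X91.4273 Y165.0029 F1638
G1 X88.3855 Y141.0404 F1638
G1 X77.0609 Y103.5593 F1638
G0 X90.7086 Y176.2280
M3 S771
G1 X223.2052 Y5.4912 F1638
G0 X136.1301 Y104.9352
M3 S771
G1 X150.6265 Y89.2199 F1638
G1 X183.9846 Y56.6479 F1638
G1 X202.4012 Y43.0216 F1638
M5
G0 X0.0000 Y0.0000

1 u = 1 mm; y_m = 204.4505 − y.

[1] `<path>` quadratic bezier, #ff8800→cut S771 F1638: (86.1863,175.4468) → (91.4273,165.0029) → (88.3855,141.0404) → (77.0609,103.5593)

[2] `<line>` line segment, #ff8800→cut S771 F1638: (90.7086,176.2280) → (223.2052,5.4912)

[3] `<path>` cubic bezier, #ff8800→cut S771 F1638: (136.1301,104.9352) → (150.6265,89.2199) → (183.9846,56.6479) → (202.4012,43.0216)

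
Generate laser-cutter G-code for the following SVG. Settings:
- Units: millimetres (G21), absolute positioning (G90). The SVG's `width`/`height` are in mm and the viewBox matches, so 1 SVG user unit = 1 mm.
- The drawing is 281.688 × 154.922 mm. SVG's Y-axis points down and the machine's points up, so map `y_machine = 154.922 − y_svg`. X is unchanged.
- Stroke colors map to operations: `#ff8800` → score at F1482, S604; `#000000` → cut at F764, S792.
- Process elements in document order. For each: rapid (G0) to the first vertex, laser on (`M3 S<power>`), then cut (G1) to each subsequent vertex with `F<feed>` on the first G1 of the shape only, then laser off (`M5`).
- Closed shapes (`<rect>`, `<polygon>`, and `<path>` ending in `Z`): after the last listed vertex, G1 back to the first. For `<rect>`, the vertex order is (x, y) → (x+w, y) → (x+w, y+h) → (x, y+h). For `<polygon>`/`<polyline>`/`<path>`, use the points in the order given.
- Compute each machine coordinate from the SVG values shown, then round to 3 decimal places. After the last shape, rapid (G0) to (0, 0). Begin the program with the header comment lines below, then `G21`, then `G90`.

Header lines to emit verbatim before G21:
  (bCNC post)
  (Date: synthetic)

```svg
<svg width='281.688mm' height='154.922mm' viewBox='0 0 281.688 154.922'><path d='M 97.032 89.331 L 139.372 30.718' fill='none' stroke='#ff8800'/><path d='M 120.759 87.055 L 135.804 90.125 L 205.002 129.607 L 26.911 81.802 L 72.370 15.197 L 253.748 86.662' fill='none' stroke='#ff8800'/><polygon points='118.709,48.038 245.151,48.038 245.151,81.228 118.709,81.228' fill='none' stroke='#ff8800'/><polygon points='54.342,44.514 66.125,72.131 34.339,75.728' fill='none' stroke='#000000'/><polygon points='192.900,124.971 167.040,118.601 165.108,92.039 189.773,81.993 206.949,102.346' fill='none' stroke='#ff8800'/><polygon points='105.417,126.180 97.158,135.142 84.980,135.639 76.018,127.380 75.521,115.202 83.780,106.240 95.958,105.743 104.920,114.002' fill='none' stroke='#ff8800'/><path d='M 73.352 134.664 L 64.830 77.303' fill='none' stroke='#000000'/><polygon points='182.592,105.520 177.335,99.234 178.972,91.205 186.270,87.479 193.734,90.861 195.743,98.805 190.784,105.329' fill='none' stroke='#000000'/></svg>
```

(bCNC post)
(Date: synthetic)
G21
G90
G0 X97.032 Y65.591
M3 S604
G1 X139.372 Y124.204 F1482
M5
G0 X120.759 Y67.867
M3 S604
G1 X135.804 Y64.797 F1482
G1 X205.002 Y25.315
G1 X26.911 Y73.120
G1 X72.370 Y139.725
G1 X253.748 Y68.260
M5
G0 X118.709 Y106.884
M3 S604
G1 X245.151 Y106.884 F1482
G1 X245.151 Y73.694
G1 X118.709 Y73.694
G1 X118.709 Y106.884
M5
G0 X54.342 Y110.408
M3 S792
G1 X66.125 Y82.791 F764
G1 X34.339 Y79.194
G1 X54.342 Y110.408
M5
G0 X192.900 Y29.951
M3 S604
G1 X167.040 Y36.321 F1482
G1 X165.108 Y62.883
G1 X189.773 Y72.929
G1 X206.949 Y52.576
G1 X192.900 Y29.951
M5
G0 X105.417 Y28.742
M3 S604
G1 X97.158 Y19.780 F1482
G1 X84.980 Y19.283
G1 X76.018 Y27.542
G1 X75.521 Y39.720
G1 X83.780 Y48.682
G1 X95.958 Y49.179
G1 X104.920 Y40.920
G1 X105.417 Y28.742
M5
G0 X73.352 Y20.258
M3 S792
G1 X64.830 Y77.619 F764
M5
G0 X182.592 Y49.402
M3 S792
G1 X177.335 Y55.688 F764
G1 X178.972 Y63.717
G1 X186.270 Y67.443
G1 X193.734 Y64.061
G1 X195.743 Y56.117
G1 X190.784 Y49.593
G1 X182.592 Y49.402
M5
G0 X0.000 Y0.000

Since the viewBox matches the mm dimensions, user units are millimetres directly. The only transform is the Y-flip y_m = 154.922 − y_svg.

Shape 1 is a line segment drawn with `<path>`. Its stroke #ff8800 means score at S604, F1482. After flipping Y the toolpath is (97.032,65.591) → (139.372,124.204).

Shape 2 is a open polyline drawn with `<path>`. Its stroke #ff8800 means score at S604, F1482. After flipping Y the toolpath is (120.759,67.867) → (135.804,64.797) → (205.002,25.315) → (26.911,73.120) → (72.370,139.725) → (253.748,68.260).

Shape 3 is a rectangle drawn with `<polygon>`. Its stroke #ff8800 means score at S604, F1482. After flipping Y the toolpath is (118.709,106.884) → (245.151,106.884) → (245.151,73.694) → (118.709,73.694) → (118.709,106.884), returning to the start.

Shape 4 is a closed polygon drawn with `<polygon>`. Its stroke #000000 means cut at S792, F764. After flipping Y the toolpath is (54.342,110.408) → (66.125,82.791) → (34.339,79.194) → (54.342,110.408), returning to the start.

Shape 5 is a regular polygon drawn with `<polygon>`. Its stroke #ff8800 means score at S604, F1482. After flipping Y the toolpath is (192.900,29.951) → (167.040,36.321) → (165.108,62.883) → (189.773,72.929) → (206.949,52.576) → (192.900,29.951), returning to the start.

Shape 6 is a regular polygon drawn with `<polygon>`. Its stroke #ff8800 means score at S604, F1482. After flipping Y the toolpath is (105.417,28.742) → (97.158,19.780) → (84.980,19.283) → (76.018,27.542) → (75.521,39.720) → (83.780,48.682) → (95.958,49.179) → (104.920,40.920) → (105.417,28.742), returning to the start.

Shape 7 is a line segment drawn with `<path>`. Its stroke #000000 means cut at S792, F764. After flipping Y the toolpath is (73.352,20.258) → (64.830,77.619).

Shape 8 is a regular polygon drawn with `<polygon>`. Its stroke #000000 means cut at S792, F764. After flipping Y the toolpath is (182.592,49.402) → (177.335,55.688) → (178.972,63.717) → (186.270,67.443) → (193.734,64.061) → (195.743,56.117) → (190.784,49.593) → (182.592,49.402), returning to the start.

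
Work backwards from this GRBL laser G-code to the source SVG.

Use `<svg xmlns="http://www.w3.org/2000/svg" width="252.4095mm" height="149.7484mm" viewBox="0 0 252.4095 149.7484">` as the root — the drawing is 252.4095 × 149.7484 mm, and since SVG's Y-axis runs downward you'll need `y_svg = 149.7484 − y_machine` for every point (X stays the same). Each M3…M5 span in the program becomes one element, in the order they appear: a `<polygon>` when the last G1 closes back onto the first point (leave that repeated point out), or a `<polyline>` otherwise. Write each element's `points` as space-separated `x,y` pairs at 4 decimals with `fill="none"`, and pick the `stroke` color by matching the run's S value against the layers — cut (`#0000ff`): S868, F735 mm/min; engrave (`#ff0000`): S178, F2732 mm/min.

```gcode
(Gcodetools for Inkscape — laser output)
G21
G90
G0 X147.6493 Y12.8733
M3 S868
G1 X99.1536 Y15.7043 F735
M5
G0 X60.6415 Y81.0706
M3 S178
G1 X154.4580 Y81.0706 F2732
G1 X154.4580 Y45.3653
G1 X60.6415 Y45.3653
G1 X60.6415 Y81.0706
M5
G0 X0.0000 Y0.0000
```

Each laser-on run becomes one SVG element. Flip Y back into SVG space with y_svg = 149.7484 − y_machine.

Run 1: power S868 maps to stroke `#0000ff` (cut). The run is open, so emit a `<polyline>` with points (Y-flipped): 147.6493,136.8751 99.1536,134.0441.

Run 2: S178 ⇒ engrave layer `#ff0000`. The run returns to its start, so emit a `<polygon>` with points (Y-flipped): 60.6415,68.6778 154.4580,68.6778 154.4580,104.3831 60.6415,104.3831.

<svg xmlns="http://www.w3.org/2000/svg" width="252.4095mm" height="149.7484mm" viewBox="0 0 252.4095 149.7484">
  <polyline points="147.6493,136.8751 99.1536,134.0441" fill="none" stroke="#0000ff"/>
  <polygon points="60.6415,68.6778 154.4580,68.6778 154.4580,104.3831 60.6415,104.3831" fill="none" stroke="#ff0000"/>
</svg>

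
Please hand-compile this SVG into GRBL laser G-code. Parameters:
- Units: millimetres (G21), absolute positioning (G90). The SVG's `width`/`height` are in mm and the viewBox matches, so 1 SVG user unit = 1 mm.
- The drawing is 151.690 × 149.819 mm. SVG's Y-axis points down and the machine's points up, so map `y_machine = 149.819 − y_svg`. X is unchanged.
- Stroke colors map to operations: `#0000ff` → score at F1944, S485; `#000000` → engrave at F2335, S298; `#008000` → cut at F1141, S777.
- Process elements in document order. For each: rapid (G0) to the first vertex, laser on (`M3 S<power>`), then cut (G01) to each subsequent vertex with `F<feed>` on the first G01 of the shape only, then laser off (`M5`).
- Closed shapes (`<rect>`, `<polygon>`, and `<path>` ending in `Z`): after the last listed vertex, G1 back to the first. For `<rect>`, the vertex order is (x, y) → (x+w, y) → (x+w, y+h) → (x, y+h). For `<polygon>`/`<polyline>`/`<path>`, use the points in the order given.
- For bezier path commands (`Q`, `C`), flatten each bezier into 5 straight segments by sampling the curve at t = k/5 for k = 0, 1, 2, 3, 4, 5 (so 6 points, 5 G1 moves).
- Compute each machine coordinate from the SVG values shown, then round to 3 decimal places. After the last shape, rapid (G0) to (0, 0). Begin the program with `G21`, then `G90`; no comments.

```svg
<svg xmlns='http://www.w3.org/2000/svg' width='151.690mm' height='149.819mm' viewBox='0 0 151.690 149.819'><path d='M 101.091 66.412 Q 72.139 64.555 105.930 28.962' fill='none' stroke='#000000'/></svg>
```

G21
G90
G0 X101.091 Y83.407
M3 S298
G01 X92.020 Y85.499 F2335
G01 X87.968 Y90.290
G01 X88.936 Y97.780
G01 X94.923 Y107.969
G01 X105.930 Y120.857
M5
G0 X0.000 Y0.000

viewBox `0 0 151.690 149.819` with mm width/height → 1 unit = 1 mm. Flip: y_m = 149.819 − y_svg.

**Shape 1** — `<path>` quadratic bezier, stroke `#000000` → engrave (S298, F2335). Control points (SVG): P0=(101.091,66.412), P1=(72.139,64.555), P2=(105.930,28.962); sampled at t=k/5. Machine vertices: (101.091,83.407) → (92.020,85.499) → (87.968,90.290) → (88.936,97.780) → (94.923,107.969) → (105.930,120.857). Open path.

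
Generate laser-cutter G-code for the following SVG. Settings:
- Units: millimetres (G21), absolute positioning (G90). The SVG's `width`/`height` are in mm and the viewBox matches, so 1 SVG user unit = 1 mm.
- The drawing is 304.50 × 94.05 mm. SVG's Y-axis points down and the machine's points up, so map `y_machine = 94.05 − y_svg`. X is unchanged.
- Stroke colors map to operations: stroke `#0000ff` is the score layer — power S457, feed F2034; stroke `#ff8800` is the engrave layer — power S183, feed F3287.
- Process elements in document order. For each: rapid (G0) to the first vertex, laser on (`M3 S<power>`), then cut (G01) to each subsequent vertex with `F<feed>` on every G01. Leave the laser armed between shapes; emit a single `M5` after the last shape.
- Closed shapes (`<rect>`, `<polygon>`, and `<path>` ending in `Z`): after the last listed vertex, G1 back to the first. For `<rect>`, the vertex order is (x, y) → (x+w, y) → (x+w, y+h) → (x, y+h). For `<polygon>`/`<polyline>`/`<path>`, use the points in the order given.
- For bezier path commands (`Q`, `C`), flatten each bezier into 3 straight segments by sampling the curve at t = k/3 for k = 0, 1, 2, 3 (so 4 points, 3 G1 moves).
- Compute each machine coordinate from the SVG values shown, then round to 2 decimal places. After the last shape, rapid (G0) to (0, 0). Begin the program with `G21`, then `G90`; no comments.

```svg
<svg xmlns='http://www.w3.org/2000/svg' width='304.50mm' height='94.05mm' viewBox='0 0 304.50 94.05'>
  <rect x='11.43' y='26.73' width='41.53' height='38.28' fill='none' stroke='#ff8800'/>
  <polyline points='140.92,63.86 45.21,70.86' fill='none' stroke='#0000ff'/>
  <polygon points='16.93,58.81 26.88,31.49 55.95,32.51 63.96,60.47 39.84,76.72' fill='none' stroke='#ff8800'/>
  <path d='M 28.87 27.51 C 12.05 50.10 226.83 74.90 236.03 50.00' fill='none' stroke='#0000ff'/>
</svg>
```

Since the viewBox matches the mm dimensions, user units are millimetres directly. The only transform is the Y-flip y_m = 94.05 − y_svg.

Shape 1 is a rectangle drawn with `<rect>`. Its stroke #ff8800 means engrave at S183, F3287. After flipping Y the toolpath is (11.43,67.32) → (52.96,67.32) → (52.96,29.04) → (11.43,29.04) → (11.43,67.32), returning to the start.

Shape 2 is a line segment drawn with `<polyline>`. Its stroke #0000ff means score at S457, F2034. After flipping Y the toolpath is (140.92,30.19) → (45.21,23.19).

Shape 3 is a regular polygon drawn with `<polygon>`. Its stroke #ff8800 means engrave at S183, F3287. After flipping Y the toolpath is (16.93,35.24) → (26.88,62.56) → (55.95,61.54) → (63.96,33.58) → (39.84,17.33) → (16.93,35.24), returning to the start.

Shape 4 is a cubic bezier drawn with `<path>`. Its stroke #0000ff means score at S457, F2034. After flipping Y the toolpath is (28.87,66.54) → (73.06,45.14) → (174.50,33.79) → (236.03,44.05).

G21
G90
G0 X11.43 Y67.32
M3 S183
G01 X52.96 Y67.32 F3287
G01 X52.96 Y29.04 F3287
G01 X11.43 Y29.04 F3287
G01 X11.43 Y67.32 F3287
G0 X140.92 Y30.19
M3 S457
G01 X45.21 Y23.19 F2034
G0 X16.93 Y35.24
M3 S183
G01 X26.88 Y62.56 F3287
G01 X55.95 Y61.54 F3287
G01 X63.96 Y33.58 F3287
G01 X39.84 Y17.33 F3287
G01 X16.93 Y35.24 F3287
G0 X28.87 Y66.54
M3 S457
G01 X73.06 Y45.14 F2034
G01 X174.50 Y33.79 F2034
G01 X236.03 Y44.05 F2034
M5
G0 X0.00 Y0.00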